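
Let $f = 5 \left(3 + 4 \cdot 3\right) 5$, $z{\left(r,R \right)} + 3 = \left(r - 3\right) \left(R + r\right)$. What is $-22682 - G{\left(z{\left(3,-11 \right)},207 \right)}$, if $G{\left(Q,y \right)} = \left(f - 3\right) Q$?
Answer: $-21566$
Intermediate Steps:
$z{\left(r,R \right)} = -3 + \left(-3 + r\right) \left(R + r\right)$ ($z{\left(r,R \right)} = -3 + \left(r - 3\right) \left(R + r\right) = -3 + \left(-3 + r\right) \left(R + r\right)$)
$f = 375$ ($f = 5 \left(3 + 12\right) 5 = 5 \cdot 15 \cdot 5 = 5 \cdot 75 = 375$)
$G{\left(Q,y \right)} = 372 Q$ ($G{\left(Q,y \right)} = \left(375 - 3\right) Q = 372 Q$)
$-22682 - G{\left(z{\left(3,-11 \right)},207 \right)} = -22682 - 372 \left(-3 + 3^{2} - -33 - 9 - 33\right) = -22682 - 372 \left(-3 + 9 + 33 - 9 - 33\right) = -22682 - 372 \left(-3\right) = -22682 - -1116 = -22682 + 1116 = -21566$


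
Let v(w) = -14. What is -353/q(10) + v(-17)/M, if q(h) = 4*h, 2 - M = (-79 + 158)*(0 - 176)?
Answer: -2454689/278120 ≈ -8.8260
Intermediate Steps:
M = 13906 (M = 2 - (-79 + 158)*(0 - 176) = 2 - 79*(-176) = 2 - 1*(-13904) = 2 + 13904 = 13906)
-353/q(10) + v(-17)/M = -353/(4*10) - 14/13906 = -353/40 - 14*1/13906 = -353*1/40 - 7/6953 = -353/40 - 7/6953 = -2454689/278120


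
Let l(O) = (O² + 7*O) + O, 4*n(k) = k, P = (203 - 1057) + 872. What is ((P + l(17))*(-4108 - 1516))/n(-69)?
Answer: 9965728/69 ≈ 1.4443e+5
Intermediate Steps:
P = 18 (P = -854 + 872 = 18)
n(k) = k/4
l(O) = O² + 8*O
((P + l(17))*(-4108 - 1516))/n(-69) = ((18 + 17*(8 + 17))*(-4108 - 1516))/(((¼)*(-69))) = ((18 + 17*25)*(-5624))/(-69/4) = ((18 + 425)*(-5624))*(-4/69) = (443*(-5624))*(-4/69) = -2491432*(-4/69) = 9965728/69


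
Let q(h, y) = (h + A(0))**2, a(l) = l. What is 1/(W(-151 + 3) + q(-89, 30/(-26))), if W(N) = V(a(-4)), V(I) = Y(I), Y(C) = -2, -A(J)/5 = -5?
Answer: 1/4094 ≈ 0.00024426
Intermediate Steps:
A(J) = 25 (A(J) = -5*(-5) = 25)
q(h, y) = (25 + h)**2 (q(h, y) = (h + 25)**2 = (25 + h)**2)
V(I) = -2
W(N) = -2
1/(W(-151 + 3) + q(-89, 30/(-26))) = 1/(-2 + (25 - 89)**2) = 1/(-2 + (-64)**2) = 1/(-2 + 4096) = 1/4094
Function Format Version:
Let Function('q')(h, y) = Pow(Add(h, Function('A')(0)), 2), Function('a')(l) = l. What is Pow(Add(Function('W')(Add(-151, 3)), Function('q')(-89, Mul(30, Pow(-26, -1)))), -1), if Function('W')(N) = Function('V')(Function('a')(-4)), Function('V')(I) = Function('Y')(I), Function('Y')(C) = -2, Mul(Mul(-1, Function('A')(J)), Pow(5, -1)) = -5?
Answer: Rational(1, 4094) ≈ 0.00024426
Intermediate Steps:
Function('A')(J) = 25 (Function('A')(J) = Mul(-5, -5) = 25)
Function('q')(h, y) = Pow(Add(25, h), 2) (Function('q')(h, y) = Pow(Add(h, 25), 2) = Pow(Add(25, h), 2))
Function('V')(I) = -2
Function('W')(N) = -2
Pow(Add(Function('W')(Add(-151, 3)), Function('q')(-89, Mul(30, Pow(-26, -1)))), -1) = Pow(Add(-2, Pow(Add(25, -89), 2)), -1) = Pow(Add(-2, Pow(-64, 2)), -1) = Pow(Add(-2, 4096), -1) = Pow(4094, -1) = Rational(1, 4094)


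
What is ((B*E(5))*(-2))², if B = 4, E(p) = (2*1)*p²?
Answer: 160000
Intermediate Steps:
E(p) = 2*p²
((B*E(5))*(-2))² = ((4*(2*5²))*(-2))² = ((4*(2*25))*(-2))² = ((4*50)*(-2))² = (200*(-2))² = (-400)² = 160000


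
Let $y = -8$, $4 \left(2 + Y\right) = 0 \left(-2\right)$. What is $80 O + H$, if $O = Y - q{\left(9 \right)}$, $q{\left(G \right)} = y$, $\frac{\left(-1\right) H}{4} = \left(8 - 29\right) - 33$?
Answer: $696$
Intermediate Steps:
$Y = -2$ ($Y = -2 + \frac{0 \left(-2\right)}{4} = -2 + \frac{1}{4} \cdot 0 = -2 + 0 = -2$)
$H = 216$ ($H = - 4 \left(\left(8 - 29\right) - 33\right) = - 4 \left(-21 - 33\right) = \left(-4\right) \left(-54\right) = 216$)
$q{\left(G \right)} = -8$
$O = 6$ ($O = -2 - -8 = -2 + 8 = 6$)
$80 O + H = 80 \cdot 6 + 216 = 480 + 216 = 696$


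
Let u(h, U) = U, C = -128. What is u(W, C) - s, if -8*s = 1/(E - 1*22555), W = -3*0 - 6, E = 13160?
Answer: -9620481/75160 ≈ -128.00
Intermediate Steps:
W = -6 (W = 0 - 6 = -6)
s = 1/75160 (s = -1/(8*(13160 - 1*22555)) = -1/(8*(13160 - 22555)) = -⅛/(-9395) = -⅛*(-1/9395) = 1/75160 ≈ 1.3305e-5)
u(W, C) - s = -128 - 1*1/75160 = -128 - 1/75160 = -9620481/75160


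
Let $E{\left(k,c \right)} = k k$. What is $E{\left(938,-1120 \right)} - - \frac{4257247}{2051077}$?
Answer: $\frac{1804632049235}{2051077} \approx 8.7985 \cdot 10^{5}$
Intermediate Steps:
$E{\left(k,c \right)} = k^{2}$
$E{\left(938,-1120 \right)} - - \frac{4257247}{2051077} = 938^{2} - - \frac{4257247}{2051077} = 879844 - \left(-4257247\right) \frac{1}{2051077} = 879844 - - \frac{4257247}{2051077} = 879844 + \frac{4257247}{2051077} = \frac{1804632049235}{2051077}$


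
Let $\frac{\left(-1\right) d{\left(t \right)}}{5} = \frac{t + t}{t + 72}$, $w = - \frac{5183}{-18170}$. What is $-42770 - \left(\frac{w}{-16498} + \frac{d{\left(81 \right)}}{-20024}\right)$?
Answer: $- \frac{1868324887107376}{43683069355} \approx -42770.0$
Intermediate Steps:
$w = \frac{5183}{18170}$ ($w = \left(-5183\right) \left(- \frac{1}{18170}\right) = \frac{5183}{18170} \approx 0.28525$)
$d{\left(t \right)} = - \frac{10 t}{72 + t}$ ($d{\left(t \right)} = - 5 \frac{t + t}{t + 72} = - 5 \frac{2 t}{72 + t} = - \frac{10 t}{72 + t}$)
$-42770 - \left(\frac{w}{-16498} + \frac{d{\left(81 \right)}}{-20024}\right) = -42770 - \left(\frac{5183}{18170 \left(-16498\right)} + \frac{\left(-10\right) 81 \frac{1}{72 + 81}}{-20024}\right) = -42770 - \left(\frac{5183}{18170} \left(- \frac{1}{16498}\right) + \left(-10\right) 81 \cdot \frac{1}{153} \left(- \frac{1}{20024}\right)\right) = -42770 - \left(- \frac{71}{4106420} + \left(-10\right) 81 \cdot \frac{1}{153} \left(- \frac{1}{20024}\right)\right) = -42770 - \left(- \frac{71}{4106420} - - \frac{45}{170204}\right) = -42770 - \left(- \frac{71}{4106420} + \frac{45}{170204}\right) = -42770 - \frac{10794026}{43683069355} = - \frac{1868324887107376}{43683069355}$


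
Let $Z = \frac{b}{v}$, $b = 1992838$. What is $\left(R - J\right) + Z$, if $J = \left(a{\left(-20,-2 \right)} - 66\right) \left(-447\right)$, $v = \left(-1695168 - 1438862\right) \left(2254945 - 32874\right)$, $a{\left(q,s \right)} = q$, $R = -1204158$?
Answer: $- \frac{4326756297530565419}{3482018588065} \approx -1.2426 \cdot 10^{6}$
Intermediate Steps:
$v = -6964037176130$ ($v = \left(-3134030\right) 2222071 = -6964037176130$)
$J = 38442$ ($J = \left(-20 - 66\right) \left(-447\right) = \left(-86\right) \left(-447\right) = 38442$)
$Z = - \frac{996419}{3482018588065}$ ($Z = \frac{1992838}{-6964037176130} = 1992838 \left(- \frac{1}{6964037176130}\right) = - \frac{996419}{3482018588065} \approx -2.8616 \cdot 10^{-7}$)
$\left(R - J\right) + Z = \left(-1204158 - 38442\right) - \frac{996419}{3482018588065} = -1242600 - \frac{996419}{3482018588065} = - \frac{4326756297530565419}{3482018588065}$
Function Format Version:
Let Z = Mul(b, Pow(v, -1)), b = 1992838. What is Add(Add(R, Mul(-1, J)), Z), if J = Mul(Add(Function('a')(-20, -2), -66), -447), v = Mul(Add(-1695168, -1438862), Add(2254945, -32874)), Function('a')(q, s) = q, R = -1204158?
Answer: Rational(-4326756297530565419, 3482018588065) ≈ -1.2426e+6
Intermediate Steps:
v = -6964037176130 (v = Mul(-3134030, 2222071) = -6964037176130)
J = 38442 (J = Mul(Add(-20, -66), -447) = Mul(-86, -447) = 38442)
Z = Rational(-996419, 3482018588065) (Z = Mul(1992838, Pow(-6964037176130, -1)) = Mul(1992838, Rational(-1, 6964037176130)) = Rational(-996419, 3482018588065) ≈ -2.8616e-7)
Add(Add(R, Mul(-1, J)), Z) = Add(Add(-1204158, Mul(-1, 38442)), Rational(-996419, 3482018588065)) = Add(Add(-1204158, -38442), Rational(-996419, 3482018588065)) = Add(-1242600, Rational(-996419, 3482018588065)) = Rational(-4326756297530565419, 3482018588065)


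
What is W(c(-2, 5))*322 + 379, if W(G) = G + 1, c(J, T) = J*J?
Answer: 1989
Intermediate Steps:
c(J, T) = J²
W(G) = 1 + G
W(c(-2, 5))*322 + 379 = (1 + (-2)²)*322 + 379 = (1 + 4)*322 + 379 = 5*322 + 379 = 1610 + 379 = 1989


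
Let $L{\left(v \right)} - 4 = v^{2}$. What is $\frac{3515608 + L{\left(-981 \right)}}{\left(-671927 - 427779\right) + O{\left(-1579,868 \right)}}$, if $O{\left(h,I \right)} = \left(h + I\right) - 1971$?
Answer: $- \frac{4477973}{1102388} \approx -4.0621$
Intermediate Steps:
$L{\left(v \right)} = 4 + v^{2}$
$O{\left(h,I \right)} = -1971 + I + h$ ($O{\left(h,I \right)} = \left(I + h\right) - 1971 = -1971 + I + h$)
$\frac{3515608 + L{\left(-981 \right)}}{\left(-671927 - 427779\right) + O{\left(-1579,868 \right)}} = \frac{3515608 + \left(4 + \left(-981\right)^{2}\right)}{\left(-671927 - 427779\right) - 2682} = \frac{3515608 + \left(4 + 962361\right)}{-1099706 - 2682} = \frac{3515608 + 962365}{-1102388} = 4477973 \left(- \frac{1}{1102388}\right) = - \frac{4477973}{1102388}$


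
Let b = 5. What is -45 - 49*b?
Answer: -290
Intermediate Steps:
-45 - 49*b = -45 - 49*5 = -45 - 245 = -290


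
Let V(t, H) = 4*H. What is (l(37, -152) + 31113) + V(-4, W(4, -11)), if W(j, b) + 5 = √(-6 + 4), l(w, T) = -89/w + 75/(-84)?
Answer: 32208931/1036 + 4*I*√2 ≈ 31090.0 + 5.6569*I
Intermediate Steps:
l(w, T) = -25/28 - 89/w (l(w, T) = -89/w + 75*(-1/84) = -89/w - 25/28 = -25/28 - 89/w)
W(j, b) = -5 + I*√2 (W(j, b) = -5 + √(-6 + 4) = -5 + √(-2) = -5 + I*√2)
(l(37, -152) + 31113) + V(-4, W(4, -11)) = ((-25/28 - 89/37) + 31113) + 4*(-5 + I*√2) = ((-25/28 - 89*1/37) + 31113) + (-20 + 4*I*√2) = ((-25/28 - 89/37) + 31113) + (-20 + 4*I*√2) = (-3417/1036 + 31113) + (-20 + 4*I*√2) = 32229651/1036 + (-20 + 4*I*√2) = 32208931/1036 + 4*I*√2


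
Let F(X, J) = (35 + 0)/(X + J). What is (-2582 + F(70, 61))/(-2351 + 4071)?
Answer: -338207/225320 ≈ -1.5010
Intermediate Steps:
F(X, J) = 35/(J + X)
(-2582 + F(70, 61))/(-2351 + 4071) = (-2582 + 35/(61 + 70))/(-2351 + 4071) = (-2582 + 35/131)/1720 = (-2582 + 35*(1/131))*(1/1720) = (-2582 + 35/131)*(1/1720) = -338207/131*1/1720 = -338207/225320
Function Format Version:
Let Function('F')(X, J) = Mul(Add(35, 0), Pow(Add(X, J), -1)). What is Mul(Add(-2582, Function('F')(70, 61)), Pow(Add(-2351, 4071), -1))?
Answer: Rational(-338207, 225320) ≈ -1.5010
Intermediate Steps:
Function('F')(X, J) = Mul(35, Pow(Add(J, X), -1))
Mul(Add(-2582, Function('F')(70, 61)), Pow(Add(-2351, 4071), -1)) = Mul(Add(-2582, Mul(35, Pow(Add(61, 70), -1))), Pow(Add(-2351, 4071), -1)) = Mul(Add(-2582, Mul(35, Pow(131, -1))), Pow(1720, -1)) = Mul(Add(-2582, Mul(35, Rational(1, 131))), Rational(1, 1720)) = Mul(Add(-2582, Rational(35, 131)), Rational(1, 1720)) = Mul(Rational(-338207, 131), Rational(1, 1720)) = Rational(-338207, 225320)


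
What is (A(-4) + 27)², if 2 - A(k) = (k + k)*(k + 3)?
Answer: 441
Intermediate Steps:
A(k) = 2 - 2*k*(3 + k) (A(k) = 2 - (k + k)*(k + 3) = 2 - 2*k*(3 + k))
(A(-4) + 27)² = ((2 - 6*(-4) - 2*(-4)²) + 27)² = ((2 + 24 - 2*16) + 27)² = ((2 + 24 - 32) + 27)² = (-6 + 27)² = 21² = 441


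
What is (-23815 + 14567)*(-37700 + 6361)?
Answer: 289823072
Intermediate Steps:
(-23815 + 14567)*(-37700 + 6361) = -9248*(-31339) = 289823072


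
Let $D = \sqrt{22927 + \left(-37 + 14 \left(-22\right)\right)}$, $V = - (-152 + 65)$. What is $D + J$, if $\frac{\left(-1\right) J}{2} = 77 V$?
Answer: $-13398 + \sqrt{22582} \approx -13248.0$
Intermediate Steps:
$V = 87$ ($V = \left(-1\right) \left(-87\right) = 87$)
$D = \sqrt{22582}$ ($D = \sqrt{22927 - 345} = \sqrt{22582} \approx 150.27$)
$J = -13398$ ($J = - 2 \cdot 77 \cdot 87 = \left(-2\right) 6699 = -13398$)
$D + J = \sqrt{22582} - 13398 = -13398 + \sqrt{22582}$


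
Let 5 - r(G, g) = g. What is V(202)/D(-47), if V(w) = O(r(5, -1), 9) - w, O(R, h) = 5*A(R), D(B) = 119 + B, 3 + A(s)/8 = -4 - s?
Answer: -361/36 ≈ -10.028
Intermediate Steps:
r(G, g) = 5 - g
A(s) = -56 - 8*s (A(s) = -24 + 8*(-4 - s) = -24 + (-32 - 8*s) = -56 - 8*s)
O(R, h) = -280 - 40*R (O(R, h) = 5*(-56 - 8*R) = -280 - 40*R)
V(w) = -520 - w (V(w) = (-280 - 40*(5 - 1*(-1))) - w = (-280 - 40*(5 + 1)) - w = (-280 - 40*6) - w = (-280 - 240) - w = -520 - w)
V(202)/D(-47) = (-520 - 1*202)/(119 - 47) = (-520 - 202)/72 = -722*1/72 = -361/36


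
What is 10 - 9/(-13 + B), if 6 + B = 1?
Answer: 21/2 ≈ 10.500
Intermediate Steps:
B = -5 (B = -6 + 1 = -5)
10 - 9/(-13 + B) = 10 - 9/(-13 - 5) = 10 - 9/(-18) = 10 - 1/18*(-9) = 10 + ½ = 21/2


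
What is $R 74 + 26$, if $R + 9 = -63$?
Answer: $-5302$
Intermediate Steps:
$R = -72$ ($R = -9 - 63 = -72$)
$R 74 + 26 = \left(-72\right) 74 + 26 = -5328 + 26 = -5302$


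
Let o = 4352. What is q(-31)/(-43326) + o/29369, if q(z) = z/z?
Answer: 188525383/1272441294 ≈ 0.14816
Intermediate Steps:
q(z) = 1
q(-31)/(-43326) + o/29369 = 1/(-43326) + 4352/29369 = 1*(-1/43326) + 4352*(1/29369) = -1/43326 + 4352/29369 = 188525383/1272441294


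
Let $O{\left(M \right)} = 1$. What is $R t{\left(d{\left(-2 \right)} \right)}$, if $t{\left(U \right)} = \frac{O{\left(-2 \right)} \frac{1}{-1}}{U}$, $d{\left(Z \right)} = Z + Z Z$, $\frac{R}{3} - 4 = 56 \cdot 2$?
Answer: $-174$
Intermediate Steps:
$R = 348$ ($R = 12 + 3 \cdot 56 \cdot 2 = 12 + 3 \cdot 112 = 12 + 336 = 348$)
$d{\left(Z \right)} = Z + Z^{2}$
$t{\left(U \right)} = - \frac{1}{U}$ ($t{\left(U \right)} = \frac{1 \frac{1}{-1}}{U} = \frac{1 \left(-1\right)}{U} = - \frac{1}{U}$)
$R t{\left(d{\left(-2 \right)} \right)} = 348 \left(- \frac{1}{\left(-2\right) \left(1 - 2\right)}\right) = 348 \left(- \frac{1}{\left(-2\right) \left(-1\right)}\right) = 348 \left(- \frac{1}{2}\right) = -174$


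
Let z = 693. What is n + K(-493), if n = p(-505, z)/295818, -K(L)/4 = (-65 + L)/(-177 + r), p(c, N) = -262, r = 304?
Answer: 330116251/18784443 ≈ 17.574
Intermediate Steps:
K(L) = 260/127 - 4*L/127 (K(L) = -4*(-65 + L)/(-177 + 304) = -4*(-65 + L)/127 = -4*(-65/127 + L/127) = 260/127 - 4*L/127)
n = -131/147909 (n = -262/295818 = -262*1/295818 = -131/147909 ≈ -0.00088568)
n + K(-493) = -131/147909 + (260/127 - 4/127*(-493)) = -131/147909 + (260/127 + 1972/127) = -131/147909 + 2232/127 = 330116251/18784443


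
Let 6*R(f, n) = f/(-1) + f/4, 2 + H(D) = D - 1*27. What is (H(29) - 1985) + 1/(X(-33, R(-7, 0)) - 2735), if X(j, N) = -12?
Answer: -5452796/2747 ≈ -1985.0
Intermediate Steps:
H(D) = -29 + D (H(D) = -2 + (D - 1*27) = -2 + (D - 27) = -2 + (-27 + D) = -29 + D)
R(f, n) = -f/8 (R(f, n) = (f/(-1) + f/4)/6 = (f*(-1) + f*(¼))/6 = (-f + f/4)/6 = (-3*f/4)/6 = -f/8)
(H(29) - 1985) + 1/(X(-33, R(-7, 0)) - 2735) = ((-29 + 29) - 1985) + 1/(-12 - 2735) = (0 - 1985) + 1/(-2747) = -1985 - 1/2747 = -5452796/2747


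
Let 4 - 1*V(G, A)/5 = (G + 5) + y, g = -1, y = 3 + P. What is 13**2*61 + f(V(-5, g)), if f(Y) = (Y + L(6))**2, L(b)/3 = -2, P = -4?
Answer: 10670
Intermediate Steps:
L(b) = -6 (L(b) = 3*(-2) = -6)
y = -1 (y = 3 - 4 = -1)
V(G, A) = -5*G (V(G, A) = 20 - 5*((G + 5) - 1) = 20 - 5*((5 + G) - 1) = 20 - 5*(4 + G) = 20 + (-20 - 5*G) = -5*G)
f(Y) = (-6 + Y)**2 (f(Y) = (Y - 6)**2 = (-6 + Y)**2)
13**2*61 + f(V(-5, g)) = 13**2*61 + (-6 - 5*(-5))**2 = 169*61 + (-6 + 25)**2 = 10309 + 19**2 = 10309 + 361 = 10670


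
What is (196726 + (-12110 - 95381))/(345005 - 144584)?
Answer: 3305/7423 ≈ 0.44524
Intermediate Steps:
(196726 + (-12110 - 95381))/(345005 - 144584) = (196726 - 107491)/200421 = 89235*(1/200421) = 3305/7423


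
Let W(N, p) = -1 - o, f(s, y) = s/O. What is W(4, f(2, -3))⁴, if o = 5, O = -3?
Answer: 1296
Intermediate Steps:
f(s, y) = -s/3 (f(s, y) = s/(-3) = s*(-⅓) = -s/3)
W(N, p) = -6 (W(N, p) = -1 - 1*5 = -1 - 5 = -6)
W(4, f(2, -3))⁴ = (-6)⁴ = 1296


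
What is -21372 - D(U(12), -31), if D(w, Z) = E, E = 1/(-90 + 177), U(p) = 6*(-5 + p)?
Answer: -1859365/87 ≈ -21372.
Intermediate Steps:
U(p) = -30 + 6*p
E = 1/87 ≈ 0.011494
D(w, Z) = 1/87
-21372 - D(U(12), -31) = -21372 - 1*1/87 = -21372 - 1/87 = -1859365/87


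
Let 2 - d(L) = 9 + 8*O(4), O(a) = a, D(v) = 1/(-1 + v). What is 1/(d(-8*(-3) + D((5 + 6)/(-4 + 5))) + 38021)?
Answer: 1/37982 ≈ 2.6328e-5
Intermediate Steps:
d(L) = -39 (d(L) = 2 - (9 + 8*4) = 2 - (9 + 32) = 2 - 1*41 = 2 - 41 = -39)
1/(d(-8*(-3) + D((5 + 6)/(-4 + 5))) + 38021) = 1/(-39 + 38021) = 1/37982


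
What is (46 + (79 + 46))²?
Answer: 29241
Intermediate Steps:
(46 + (79 + 46))² = (46 + 125)² = 171² = 29241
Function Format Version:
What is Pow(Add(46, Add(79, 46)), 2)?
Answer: 29241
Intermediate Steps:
Pow(Add(46, Add(79, 46)), 2) = Pow(Add(46, 125), 2) = Pow(171, 2) = 29241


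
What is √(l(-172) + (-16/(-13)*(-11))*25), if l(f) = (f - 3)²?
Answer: 5*√204737/13 ≈ 174.03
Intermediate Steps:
l(f) = (-3 + f)²
√(l(-172) + (-16/(-13)*(-11))*25) = √((-3 - 172)² + (-16/(-13)*(-11))*25) = √((-175)² + (-16*(-1/13)*(-11))*25) = √(30625 + ((16/13)*(-11))*25) = √(30625 - 176/13*25) = √(30625 - 4400/13) = √(393725/13) = 5*√204737/13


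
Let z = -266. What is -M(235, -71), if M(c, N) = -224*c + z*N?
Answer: 33754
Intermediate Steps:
M(c, N) = -266*N - 224*c (M(c, N) = -224*c - 266*N = -266*N - 224*c)
-M(235, -71) = -(-266*(-71) - 224*235) = -(18886 - 52640) = -1*(-33754) = 33754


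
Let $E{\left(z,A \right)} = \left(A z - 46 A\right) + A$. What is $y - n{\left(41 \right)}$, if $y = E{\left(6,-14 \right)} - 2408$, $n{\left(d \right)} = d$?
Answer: $-1903$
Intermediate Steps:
$E{\left(z,A \right)} = - 45 A + A z$ ($E{\left(z,A \right)} = \left(- 46 A + A z\right) + A = - 45 A + A z$)
$y = -1862$ ($y = - 14 \left(-45 + 6\right) - 2408 = \left(-14\right) \left(-39\right) - 2408 = 546 - 2408 = -1862$)
$y - n{\left(41 \right)} = -1862 - 41 = -1903$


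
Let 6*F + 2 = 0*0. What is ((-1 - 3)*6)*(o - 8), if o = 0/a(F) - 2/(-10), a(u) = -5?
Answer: 936/5 ≈ 187.20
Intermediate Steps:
F = -⅓ (F = -⅓ + (0*0)/6 = -⅓ + (⅙)*0 = -⅓ + 0 = -⅓ ≈ -0.33333)
o = ⅕ (o = 0/(-5) - 2/(-10) = 0*(-⅕) - 2*(-⅒) = 0 + ⅕ = ⅕ ≈ 0.20000)
((-1 - 3)*6)*(o - 8) = ((-1 - 3)*6)*(⅕ - 8) = -4*6*(-39/5) = -24*(-39/5) = 936/5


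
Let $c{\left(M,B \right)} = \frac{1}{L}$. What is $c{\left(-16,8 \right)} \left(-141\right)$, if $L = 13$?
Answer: $- \frac{141}{13} \approx -10.846$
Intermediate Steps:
$c{\left(M,B \right)} = \frac{1}{13}$
$c{\left(-16,8 \right)} \left(-141\right) = \frac{1}{13} \left(-141\right) = - \frac{141}{13}$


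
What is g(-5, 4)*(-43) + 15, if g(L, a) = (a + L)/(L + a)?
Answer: -28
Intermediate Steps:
g(L, a) = 1 (g(L, a) = (L + a)/(L + a) = 1)
g(-5, 4)*(-43) + 15 = 1*(-43) + 15 = -43 + 15 = -28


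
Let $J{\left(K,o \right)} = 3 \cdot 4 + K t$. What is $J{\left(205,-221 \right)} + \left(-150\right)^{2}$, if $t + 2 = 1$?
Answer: $22307$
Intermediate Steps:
$t = -1$ ($t = -2 + 1 = -1$)
$J{\left(K,o \right)} = 12 - K$ ($J{\left(K,o \right)} = 3 \cdot 4 + K \left(-1\right) = 12 - K$)
$J{\left(205,-221 \right)} + \left(-150\right)^{2} = \left(12 - 205\right) + \left(-150\right)^{2} = \left(12 - 205\right) + 22500 = -193 + 22500 = 22307$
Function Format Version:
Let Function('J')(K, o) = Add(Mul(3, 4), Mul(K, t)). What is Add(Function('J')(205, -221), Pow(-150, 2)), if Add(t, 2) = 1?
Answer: 22307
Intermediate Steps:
t = -1 (t = Add(-2, 1) = -1)
Function('J')(K, o) = Add(12, Mul(-1, K)) (Function('J')(K, o) = Add(Mul(3, 4), Mul(K, -1)) = Add(12, Mul(-1, K)))
Add(Function('J')(205, -221), Pow(-150, 2)) = Add(Add(12, Mul(-1, 205)), Pow(-150, 2)) = Add(Add(12, -205), 22500) = Add(-193, 22500) = 22307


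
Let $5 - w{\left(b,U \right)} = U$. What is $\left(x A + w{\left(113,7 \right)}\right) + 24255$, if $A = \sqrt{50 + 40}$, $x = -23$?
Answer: $24253 - 69 \sqrt{10} \approx 24035.0$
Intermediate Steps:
$w{\left(b,U \right)} = 5 - U$
$A = 3 \sqrt{10}$ ($A = \sqrt{90} = 3 \sqrt{10} \approx 9.4868$)
$\left(x A + w{\left(113,7 \right)}\right) + 24255 = \left(- 23 \cdot 3 \sqrt{10} + \left(5 - 7\right)\right) + 24255 = \left(- 69 \sqrt{10} + \left(5 - 7\right)\right) + 24255 = \left(- 69 \sqrt{10} - 2\right) + 24255 = \left(-2 - 69 \sqrt{10}\right) + 24255 = 24253 - 69 \sqrt{10}$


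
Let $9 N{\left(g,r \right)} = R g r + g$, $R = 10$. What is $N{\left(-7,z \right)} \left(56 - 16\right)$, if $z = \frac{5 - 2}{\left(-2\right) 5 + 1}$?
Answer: $\frac{1960}{27} \approx 72.593$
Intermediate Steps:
$z = - \frac{1}{3}$ ($z = \frac{3}{-10 + 1} = \frac{3}{-9} = 3 \left(- \frac{1}{9}\right) = - \frac{1}{3} \approx -0.33333$)
$N{\left(g,r \right)} = \frac{g}{9} + \frac{10 g r}{9}$ ($N{\left(g,r \right)} = \frac{10 g r + g}{9} = \frac{g + 10 g r}{9} = \frac{g}{9} + \frac{10 g r}{9}$)
$N{\left(-7,z \right)} \left(56 - 16\right) = \frac{1}{9} \left(-7\right) \left(1 + 10 \left(- \frac{1}{3}\right)\right) \left(56 - 16\right) = \frac{1}{9} \left(-7\right) \left(1 - \frac{10}{3}\right) 40 = \frac{1}{9} \left(-7\right) \left(- \frac{7}{3}\right) 40 = \frac{49}{27} \cdot 40 = \frac{1960}{27}$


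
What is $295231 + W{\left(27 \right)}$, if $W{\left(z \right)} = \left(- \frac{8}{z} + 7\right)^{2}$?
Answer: $\frac{215256160}{729} \approx 2.9528 \cdot 10^{5}$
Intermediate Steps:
$W{\left(z \right)} = \left(7 - \frac{8}{z}\right)^{2}$
$295231 + W{\left(27 \right)} = 295231 + \frac{\left(-8 + 7 \cdot 27\right)^{2}}{729} = 295231 + \frac{\left(-8 + 189\right)^{2}}{729} = 295231 + \frac{181^{2}}{729} = 295231 + \frac{1}{729} \cdot 32761 = 295231 + \frac{32761}{729} = \frac{215256160}{729}$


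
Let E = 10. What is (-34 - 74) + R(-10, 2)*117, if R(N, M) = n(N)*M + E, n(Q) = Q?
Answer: -1278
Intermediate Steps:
R(N, M) = 10 + M*N (R(N, M) = N*M + 10 = M*N + 10 = 10 + M*N)
(-34 - 74) + R(-10, 2)*117 = (-34 - 74) + (10 + 2*(-10))*117 = -108 + (10 - 20)*117 = -108 - 10*117 = -108 - 1170 = -1278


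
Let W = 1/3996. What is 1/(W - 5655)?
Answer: -3996/22597379 ≈ -0.00017683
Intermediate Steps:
W = 1/3996 ≈ 0.00025025
1/(W - 5655) = 1/(1/3996 - 5655) = 1/(-22597379/3996) = -3996/22597379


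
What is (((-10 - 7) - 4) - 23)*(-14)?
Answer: 616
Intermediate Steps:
(((-10 - 7) - 4) - 23)*(-14) = ((-17 - 4) - 23)*(-14) = (-21 - 23)*(-14) = -44*(-14) = 616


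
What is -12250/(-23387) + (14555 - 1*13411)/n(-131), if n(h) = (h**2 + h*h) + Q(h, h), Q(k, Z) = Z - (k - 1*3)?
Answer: 63890854/114679825 ≈ 0.55712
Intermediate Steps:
Q(k, Z) = 3 + Z - k (Q(k, Z) = Z - (k - 3) = Z - (-3 + k) = Z + (3 - k) = 3 + Z - k)
n(h) = 3 + 2*h**2 (n(h) = (h**2 + h*h) + (3 + h - h) = (h**2 + h**2) + 3 = 2*h**2 + 3 = 3 + 2*h**2)
-12250/(-23387) + (14555 - 1*13411)/n(-131) = -12250/(-23387) + (14555 - 1*13411)/(3 + 2*(-131)**2) = -12250*(-1/23387) + (14555 - 13411)/(3 + 2*17161) = 1750/3341 + 1144/(3 + 34322) = 1750/3341 + 1144/34325 = 63890854/114679825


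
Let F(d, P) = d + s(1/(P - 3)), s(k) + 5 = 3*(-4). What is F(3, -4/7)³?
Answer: -2744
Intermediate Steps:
s(k) = -17 (s(k) = -5 + 3*(-4) = -5 - 12 = -17)
F(d, P) = -17 + d (F(d, P) = d - 17 = -17 + d)
F(3, -4/7)³ = (-17 + 3)³ = (-14)³ = -2744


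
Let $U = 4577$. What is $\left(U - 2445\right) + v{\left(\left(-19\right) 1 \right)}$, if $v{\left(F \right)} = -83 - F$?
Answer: $2068$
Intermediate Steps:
$\left(U - 2445\right) + v{\left(\left(-19\right) 1 \right)} = \left(4577 - 2445\right) - \left(83 - 19\right) = 2132 - 64 = 2068$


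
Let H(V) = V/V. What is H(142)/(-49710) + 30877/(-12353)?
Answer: -139537093/55824330 ≈ -2.4996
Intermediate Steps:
H(V) = 1
H(142)/(-49710) + 30877/(-12353) = 1/(-49710) + 30877/(-12353) = 1*(-1/49710) + 30877*(-1/12353) = -1/49710 - 2807/1123 = -139537093/55824330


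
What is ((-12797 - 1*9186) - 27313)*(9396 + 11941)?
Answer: -1051828752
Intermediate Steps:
((-12797 - 1*9186) - 27313)*(9396 + 11941) = ((-12797 - 9186) - 27313)*21337 = (-21983 - 27313)*21337 = -49296*21337 = -1051828752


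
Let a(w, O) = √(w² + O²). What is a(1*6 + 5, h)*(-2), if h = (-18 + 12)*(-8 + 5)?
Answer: -2*√445 ≈ -42.190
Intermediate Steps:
h = 18 (h = -6*(-3) = 18)
a(w, O) = √(O² + w²)
a(1*6 + 5, h)*(-2) = √(18² + (1*6 + 5)²)*(-2) = √(324 + (6 + 5)²)*(-2) = √(324 + 11²)*(-2) = √(324 + 121)*(-2) = √445*(-2) = -2*√445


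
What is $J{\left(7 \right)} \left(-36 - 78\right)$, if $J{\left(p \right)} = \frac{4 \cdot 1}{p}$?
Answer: $- \frac{456}{7} \approx -65.143$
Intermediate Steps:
$J{\left(p \right)} = \frac{4}{p}$
$J{\left(7 \right)} \left(-36 - 78\right) = \frac{4}{7} \left(-36 - 78\right) = 4 \cdot \frac{1}{7} \left(-114\right) = \frac{4}{7} \left(-114\right) = - \frac{456}{7}$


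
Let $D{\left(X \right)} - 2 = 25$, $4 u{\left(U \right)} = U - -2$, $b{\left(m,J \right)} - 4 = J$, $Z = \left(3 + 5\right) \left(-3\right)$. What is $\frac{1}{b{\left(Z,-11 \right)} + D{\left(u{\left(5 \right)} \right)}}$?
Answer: $\frac{1}{20} \approx 0.05$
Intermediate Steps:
$Z = -24$ ($Z = 8 \left(-3\right) = -24$)
$b{\left(m,J \right)} = 4 + J$
$u{\left(U \right)} = \frac{1}{2} + \frac{U}{4}$ ($u{\left(U \right)} = \frac{U - -2}{4} = \frac{U + 2}{4} = \frac{2 + U}{4} = \frac{1}{2} + \frac{U}{4}$)
$D{\left(X \right)} = 27$ ($D{\left(X \right)} = 2 + 25 = 27$)
$\frac{1}{b{\left(Z,-11 \right)} + D{\left(u{\left(5 \right)} \right)}} = \frac{1}{\left(4 - 11\right) + 27} = \frac{1}{-7 + 27} = \frac{1}{20}$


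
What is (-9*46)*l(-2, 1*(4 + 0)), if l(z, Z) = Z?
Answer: -1656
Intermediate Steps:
(-9*46)*l(-2, 1*(4 + 0)) = (-9*46)*(1*(4 + 0)) = -414*4 = -1656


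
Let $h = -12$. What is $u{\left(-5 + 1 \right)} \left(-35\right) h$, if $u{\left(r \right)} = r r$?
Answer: $6720$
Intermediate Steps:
$u{\left(r \right)} = r^{2}$
$u{\left(-5 + 1 \right)} \left(-35\right) h = \left(-5 + 1\right)^{2} \left(-35\right) \left(-12\right) = \left(-4\right)^{2} \left(-35\right) \left(-12\right) = 16 \left(-35\right) \left(-12\right) = \left(-560\right) \left(-12\right) = 6720$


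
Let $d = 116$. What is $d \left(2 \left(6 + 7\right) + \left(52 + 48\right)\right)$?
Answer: $14616$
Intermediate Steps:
$d \left(2 \left(6 + 7\right) + \left(52 + 48\right)\right) = 116 \left(2 \left(6 + 7\right) + \left(52 + 48\right)\right) = 116 \left(2 \cdot 13 + 100\right) = 116 \left(26 + 100\right) = 116 \cdot 126 = 14616$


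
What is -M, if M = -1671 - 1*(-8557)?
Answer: -6886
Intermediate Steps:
M = 6886 (M = -1671 + 8557 = 6886)
-M = -1*6886 = -6886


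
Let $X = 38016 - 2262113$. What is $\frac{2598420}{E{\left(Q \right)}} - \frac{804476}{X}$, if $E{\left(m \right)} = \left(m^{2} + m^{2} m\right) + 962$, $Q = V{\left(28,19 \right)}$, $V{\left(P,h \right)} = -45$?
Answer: $- \frac{22473359138}{771761659} \approx -29.12$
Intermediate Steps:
$X = -2224097$
$Q = -45$
$E{\left(m \right)} = 962 + m^{2} + m^{3}$ ($E{\left(m \right)} = \left(m^{2} + m^{3}\right) + 962 = 962 + m^{2} + m^{3}$)
$\frac{2598420}{E{\left(Q \right)}} - \frac{804476}{X} = \frac{2598420}{962 + \left(-45\right)^{2} + \left(-45\right)^{3}} - \frac{804476}{-2224097} = \frac{2598420}{962 + 2025 - 91125} - - \frac{804476}{2224097} = \frac{2598420}{-88138} + \frac{804476}{2224097} = 2598420 \left(- \frac{1}{88138}\right) + \frac{804476}{2224097} = - \frac{10230}{347} + \frac{804476}{2224097} = - \frac{22473359138}{771761659}$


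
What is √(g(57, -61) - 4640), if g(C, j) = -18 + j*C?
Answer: I*√8135 ≈ 90.194*I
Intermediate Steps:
g(C, j) = -18 + C*j
√(g(57, -61) - 4640) = √((-18 + 57*(-61)) - 4640) = √((-18 - 3477) - 4640) = √(-3495 - 4640) = √(-8135) = I*√8135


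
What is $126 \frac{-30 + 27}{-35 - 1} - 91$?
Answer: $- \frac{161}{2} \approx -80.5$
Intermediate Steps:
$126 \frac{-30 + 27}{-35 - 1} - 91 = 126 \left(- \frac{3}{-36}\right) - 91 = 126 \left(\left(-3\right) \left(- \frac{1}{36}\right)\right) - 91 = 126 \cdot \frac{1}{12} - 91 = \frac{21}{2} - 91 = - \frac{161}{2}$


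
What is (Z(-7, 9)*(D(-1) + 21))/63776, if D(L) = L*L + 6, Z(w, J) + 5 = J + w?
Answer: -21/15944 ≈ -0.0013171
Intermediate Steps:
Z(w, J) = -5 + J + w (Z(w, J) = -5 + (J + w) = -5 + J + w)
D(L) = 6 + L**2 (D(L) = L**2 + 6 = 6 + L**2)
(Z(-7, 9)*(D(-1) + 21))/63776 = ((-5 + 9 - 7)*((6 + (-1)**2) + 21))/63776 = -3*((6 + 1) + 21)*(1/63776) = -3*(7 + 21)*(1/63776) = -3*28*(1/63776) = -84*1/63776 = -21/15944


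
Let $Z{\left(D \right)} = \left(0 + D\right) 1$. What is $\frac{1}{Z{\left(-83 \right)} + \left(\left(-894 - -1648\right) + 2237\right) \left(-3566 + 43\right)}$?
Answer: $- \frac{1}{10537376} \approx -9.49 \cdot 10^{-8}$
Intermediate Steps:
$Z{\left(D \right)} = D$ ($Z{\left(D \right)} = D 1 = D$)
$\frac{1}{Z{\left(-83 \right)} + \left(\left(-894 - -1648\right) + 2237\right) \left(-3566 + 43\right)} = \frac{1}{-83 + \left(\left(-894 - -1648\right) + 2237\right) \left(-3566 + 43\right)} = \frac{1}{-83 + \left(\left(-894 + 1648\right) + 2237\right) \left(-3523\right)} = \frac{1}{-83 + \left(754 + 2237\right) \left(-3523\right)} = \frac{1}{-83 + 2991 \left(-3523\right)} = \frac{1}{-83 - 10537293} = \frac{1}{-10537376} = - \frac{1}{10537376}$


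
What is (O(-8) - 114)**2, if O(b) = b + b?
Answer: 16900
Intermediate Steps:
O(b) = 2*b
(O(-8) - 114)**2 = (2*(-8) - 114)**2 = (-16 - 114)**2 = (-130)**2 = 16900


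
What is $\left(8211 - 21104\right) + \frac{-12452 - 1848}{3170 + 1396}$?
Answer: $- \frac{29441869}{2283} \approx -12896.0$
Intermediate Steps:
$\left(8211 - 21104\right) + \frac{-12452 - 1848}{3170 + 1396} = -12893 - \frac{14300}{4566} = -12893 - \frac{7150}{2283} = - \frac{29441869}{2283}$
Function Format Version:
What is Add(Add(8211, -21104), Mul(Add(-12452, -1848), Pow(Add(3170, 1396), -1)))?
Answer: Rational(-29441869, 2283) ≈ -12896.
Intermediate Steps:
Add(Add(8211, -21104), Mul(Add(-12452, -1848), Pow(Add(3170, 1396), -1))) = Add(-12893, Mul(-14300, Pow(4566, -1))) = Add(-12893, Mul(-14300, Rational(1, 4566))) = Add(-12893, Rational(-7150, 2283)) = Rational(-29441869, 2283)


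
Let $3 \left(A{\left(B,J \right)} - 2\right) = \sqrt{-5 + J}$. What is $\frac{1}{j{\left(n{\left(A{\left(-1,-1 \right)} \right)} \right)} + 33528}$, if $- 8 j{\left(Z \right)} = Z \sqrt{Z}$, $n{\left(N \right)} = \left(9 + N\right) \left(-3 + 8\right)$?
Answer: $\frac{72}{2414016 - 5 \sqrt{15} \left(33 + i \sqrt{6}\right)^{\frac{3}{2}}} \approx 2.9871 \cdot 10^{-5} + 5.0665 \cdot 10^{-9} i$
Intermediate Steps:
$A{\left(B,J \right)} = 2 + \frac{\sqrt{-5 + J}}{3}$
$n{\left(N \right)} = 45 + 5 N$ ($n{\left(N \right)} = \left(9 + N\right) 5 = 45 + 5 N$)
$j{\left(Z \right)} = - \frac{Z^{\frac{3}{2}}}{8}$ ($j{\left(Z \right)} = - \frac{Z \sqrt{Z}}{8} = - \frac{Z^{\frac{3}{2}}}{8}$)
$\frac{1}{j{\left(n{\left(A{\left(-1,-1 \right)} \right)} \right)} + 33528} = \frac{1}{- \frac{\left(45 + 5 \left(2 + \frac{\sqrt{-5 - 1}}{3}\right)\right)^{\frac{3}{2}}}{8} + 33528} = \frac{1}{- \frac{\left(45 + 5 \left(2 + \frac{\sqrt{-6}}{3}\right)\right)^{\frac{3}{2}}}{8} + 33528} = \frac{1}{- \frac{\left(45 + 5 \left(2 + \frac{i \sqrt{6}}{3}\right)\right)^{\frac{3}{2}}}{8} + 33528} = \frac{1}{- \frac{\left(45 + \left(10 + \frac{5 i \sqrt{6}}{3}\right)\right)^{\frac{3}{2}}}{8} + 33528} = \frac{1}{- \frac{\left(55 + \frac{5 i \sqrt{6}}{3}\right)^{\frac{3}{2}}}{8} + 33528} = \frac{1}{33528 - \frac{\left(55 + \frac{5 i \sqrt{6}}{3}\right)^{\frac{3}{2}}}{8}}$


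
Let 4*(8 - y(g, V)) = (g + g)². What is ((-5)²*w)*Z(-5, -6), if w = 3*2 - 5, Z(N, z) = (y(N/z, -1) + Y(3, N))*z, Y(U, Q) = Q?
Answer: -2075/6 ≈ -345.83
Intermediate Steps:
y(g, V) = 8 - g² (y(g, V) = 8 - (g + g)²/4 = 8 - 4*g²/4 = 8 - g²)
Z(N, z) = z*(8 + N - N²/z²) (Z(N, z) = ((8 - (N/z)²) + N)*z = ((8 - N²/z²) + N)*z = (8 + N - N²/z²)*z = z*(8 + N - N²/z²))
w = 1 (w = 6 - 5 = 1)
((-5)²*w)*Z(-5, -6) = ((-5)²*1)*((-1*(-5)² + (-6)²*(8 - 5))/(-6)) = (25*1)*(-(-1*25 + 36*3)/6) = 25*(-(-25 + 108)/6) = 25*(-⅙*83) = 25*(-83/6) = -2075/6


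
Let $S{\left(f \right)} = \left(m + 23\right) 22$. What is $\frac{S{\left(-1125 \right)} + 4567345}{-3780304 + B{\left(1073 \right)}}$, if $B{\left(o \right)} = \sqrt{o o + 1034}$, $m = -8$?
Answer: $- \frac{2466742867600}{2041528168579} - \frac{652525 \sqrt{1152363}}{2041528168579} \approx -1.2086$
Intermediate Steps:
$B{\left(o \right)} = \sqrt{1034 + o^{2}}$ ($B{\left(o \right)} = \sqrt{o^{2} + 1034} = \sqrt{1034 + o^{2}}$)
$S{\left(f \right)} = 330$ ($S{\left(f \right)} = \left(-8 + 23\right) 22 = 15 \cdot 22 = 330$)
$\frac{S{\left(-1125 \right)} + 4567345}{-3780304 + B{\left(1073 \right)}} = \frac{330 + 4567345}{-3780304 + \sqrt{1034 + 1073^{2}}} = \frac{4567675}{-3780304 + \sqrt{1034 + 1151329}} = \frac{4567675}{-3780304 + \sqrt{1152363}}$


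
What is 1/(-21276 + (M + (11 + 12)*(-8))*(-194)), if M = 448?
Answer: -1/72492 ≈ -1.3795e-5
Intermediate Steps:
1/(-21276 + (M + (11 + 12)*(-8))*(-194)) = 1/(-21276 + (448 + (11 + 12)*(-8))*(-194)) = 1/(-21276 + (448 + 23*(-8))*(-194)) = 1/(-21276 + (448 - 184)*(-194)) = 1/(-21276 + 264*(-194)) = 1/(-21276 - 51216) = 1/(-72492) = -1/72492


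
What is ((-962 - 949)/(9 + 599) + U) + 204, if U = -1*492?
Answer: -177015/608 ≈ -291.14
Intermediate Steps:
U = -492
((-962 - 949)/(9 + 599) + U) + 204 = ((-962 - 949)/(9 + 599) - 492) + 204 = (-1911/608 - 492) + 204 = -301047/608 + 204 = -177015/608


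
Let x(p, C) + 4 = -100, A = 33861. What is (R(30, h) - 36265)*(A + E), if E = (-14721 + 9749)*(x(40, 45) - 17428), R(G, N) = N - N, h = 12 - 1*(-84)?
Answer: -3162415525725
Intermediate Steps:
x(p, C) = -104 (x(p, C) = -4 - 100 = -104)
h = 96 (h = 12 + 84 = 96)
R(G, N) = 0
E = 87169104 (E = (-14721 + 9749)*(-104 - 17428) = -4972*(-17532) = 87169104)
(R(30, h) - 36265)*(A + E) = (0 - 36265)*(33861 + 87169104) = -36265*87202965 = -3162415525725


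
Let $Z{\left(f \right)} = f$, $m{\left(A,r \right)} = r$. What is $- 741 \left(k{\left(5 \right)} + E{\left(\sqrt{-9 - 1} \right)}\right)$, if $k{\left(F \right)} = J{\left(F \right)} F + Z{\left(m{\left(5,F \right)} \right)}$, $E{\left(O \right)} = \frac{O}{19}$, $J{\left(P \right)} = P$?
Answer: $-22230 - 39 i \sqrt{10} \approx -22230.0 - 123.33 i$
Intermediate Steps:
$E{\left(O \right)} = \frac{O}{19}$ ($E{\left(O \right)} = O \frac{1}{19} = \frac{O}{19}$)
$k{\left(F \right)} = F + F^{2}$ ($k{\left(F \right)} = F F + F = F^{2} + F = F + F^{2}$)
$- 741 \left(k{\left(5 \right)} + E{\left(\sqrt{-9 - 1} \right)}\right) = - 741 \left(5 \left(1 + 5\right) + \frac{\sqrt{-9 - 1}}{19}\right) = - 741 \left(5 \cdot 6 + \frac{\sqrt{-10}}{19}\right) = - 741 \left(30 + \frac{i \sqrt{10}}{19}\right) = -22230 - 39 i \sqrt{10}$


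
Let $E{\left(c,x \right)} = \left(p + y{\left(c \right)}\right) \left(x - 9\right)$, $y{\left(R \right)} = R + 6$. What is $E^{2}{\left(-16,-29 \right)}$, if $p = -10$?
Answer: $577600$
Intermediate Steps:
$y{\left(R \right)} = 6 + R$
$E{\left(c,x \right)} = \left(-9 + x\right) \left(-4 + c\right)$ ($E{\left(c,x \right)} = \left(-10 + \left(6 + c\right)\right) \left(x - 9\right) = \left(-4 + c\right) \left(-9 + x\right) = \left(-9 + x\right) \left(-4 + c\right)$)
$E^{2}{\left(-16,-29 \right)} = \left(36 - -144 - -116 - -464\right)^{2} = \left(36 + 144 + 116 + 464\right)^{2} = 760^{2} = 577600$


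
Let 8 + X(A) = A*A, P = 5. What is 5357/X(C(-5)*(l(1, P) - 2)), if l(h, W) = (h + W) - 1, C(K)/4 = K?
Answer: 5357/3592 ≈ 1.4914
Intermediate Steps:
C(K) = 4*K
l(h, W) = -1 + W + h (l(h, W) = (W + h) - 1 = -1 + W + h)
X(A) = -8 + A² (X(A) = -8 + A*A = -8 + A²)
5357/X(C(-5)*(l(1, P) - 2)) = 5357/(-8 + ((4*(-5))*((-1 + 5 + 1) - 2))²) = 5357/(-8 + (-20*(5 - 2))²) = 5357/(-8 + (-20*3)²) = 5357/(-8 + (-60)²) = 5357/(-8 + 3600) = 5357/3592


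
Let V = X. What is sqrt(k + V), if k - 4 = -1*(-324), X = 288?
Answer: 2*sqrt(154) ≈ 24.819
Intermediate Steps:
V = 288
k = 328 (k = 4 - 1*(-324) = 4 + 324 = 328)
sqrt(k + V) = sqrt(328 + 288) = sqrt(616) = 2*sqrt(154)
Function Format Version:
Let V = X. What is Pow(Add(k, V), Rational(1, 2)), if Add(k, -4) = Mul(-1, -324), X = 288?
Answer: Mul(2, Pow(154, Rational(1, 2))) ≈ 24.819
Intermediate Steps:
V = 288
k = 328 (k = Add(4, Mul(-1, -324)) = Add(4, 324) = 328)
Pow(Add(k, V), Rational(1, 2)) = Pow(Add(328, 288), Rational(1, 2)) = Pow(616, Rational(1, 2)) = Mul(2, Pow(154, Rational(1, 2)))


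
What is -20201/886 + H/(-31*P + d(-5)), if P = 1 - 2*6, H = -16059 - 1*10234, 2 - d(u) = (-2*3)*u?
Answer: -29618511/277318 ≈ -106.80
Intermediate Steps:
d(u) = 2 + 6*u (d(u) = 2 - (-2*3)*u = 2 - (-6)*u = 2 + 6*u)
H = -26293 (H = -16059 - 10234 = -26293)
P = -11 (P = 1 - 12 = -11)
-20201/886 + H/(-31*P + d(-5)) = -20201/886 - 26293/(-31*(-11) + (2 + 6*(-5))) = -20201*1/886 - 26293/(341 + (2 - 30)) = -20201/886 - 26293/(341 - 28) = -20201/886 - 26293/313 = -29618511/277318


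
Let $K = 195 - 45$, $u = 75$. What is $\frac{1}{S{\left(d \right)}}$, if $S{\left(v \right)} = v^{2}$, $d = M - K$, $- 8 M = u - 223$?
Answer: $\frac{4}{69169} \approx 5.7829 \cdot 10^{-5}$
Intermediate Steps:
$K = 150$
$M = \frac{37}{2}$ ($M = - \frac{75 - 223}{8} = \left(- \frac{1}{8}\right) \left(-148\right) = \frac{37}{2} \approx 18.5$)
$d = - \frac{263}{2}$ ($d = \frac{37}{2} - 150 = - \frac{263}{2} \approx -131.5$)
$\frac{1}{S{\left(d \right)}} = \frac{1}{\left(- \frac{263}{2}\right)^{2}} = \frac{1}{\frac{69169}{4}} = \frac{4}{69169}$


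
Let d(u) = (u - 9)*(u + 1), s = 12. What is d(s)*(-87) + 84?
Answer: -3309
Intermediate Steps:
d(u) = (1 + u)*(-9 + u) (d(u) = (-9 + u)*(1 + u) = (1 + u)*(-9 + u))
d(s)*(-87) + 84 = (-9 + 12**2 - 8*12)*(-87) + 84 = (-9 + 144 - 96)*(-87) + 84 = 39*(-87) + 84 = -3393 + 84 = -3309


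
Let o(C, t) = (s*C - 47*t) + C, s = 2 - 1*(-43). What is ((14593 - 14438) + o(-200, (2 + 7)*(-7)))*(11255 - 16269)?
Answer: 30505176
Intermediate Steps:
s = 45 (s = 2 + 43 = 45)
o(C, t) = -47*t + 46*C (o(C, t) = (45*C - 47*t) + C = (-47*t + 45*C) + C = -47*t + 46*C)
((14593 - 14438) + o(-200, (2 + 7)*(-7)))*(11255 - 16269) = ((14593 - 14438) + (-47*(2 + 7)*(-7) + 46*(-200)))*(11255 - 16269) = (155 + (-423*(-7) - 9200))*(-5014) = (155 + (-47*(-63) - 9200))*(-5014) = (155 + (2961 - 9200))*(-5014) = (155 - 6239)*(-5014) = -6084*(-5014) = 30505176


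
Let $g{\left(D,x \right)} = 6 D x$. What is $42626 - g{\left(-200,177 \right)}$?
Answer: $255026$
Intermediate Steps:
$g{\left(D,x \right)} = 6 D x$
$42626 - g{\left(-200,177 \right)} = 42626 - 6 \left(-200\right) 177 = 42626 - -212400 = 42626 + 212400 = 255026$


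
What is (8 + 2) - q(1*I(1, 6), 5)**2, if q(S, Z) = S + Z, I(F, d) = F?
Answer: -26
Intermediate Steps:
(8 + 2) - q(1*I(1, 6), 5)**2 = (8 + 2) - (1*1 + 5)**2 = 10 - (1 + 5)**2 = 10 - 1*6**2 = 10 - 1*36 = 10 - 36 = -26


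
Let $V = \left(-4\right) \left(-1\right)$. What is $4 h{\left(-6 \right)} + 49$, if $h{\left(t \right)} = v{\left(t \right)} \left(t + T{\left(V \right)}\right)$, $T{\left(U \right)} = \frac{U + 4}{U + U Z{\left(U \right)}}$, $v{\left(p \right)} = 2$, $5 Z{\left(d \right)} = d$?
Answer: $\frac{89}{9} \approx 9.8889$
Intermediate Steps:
$V = 4$
$Z{\left(d \right)} = \frac{d}{5}$
$T{\left(U \right)} = \frac{4 + U}{U + \frac{U^{2}}{5}}$ ($T{\left(U \right)} = \frac{U + 4}{U + U \frac{U}{5}} = \frac{4 + U}{U + \frac{U^{2}}{5}}$)
$h{\left(t \right)} = \frac{20}{9} + 2 t$ ($h{\left(t \right)} = 2 \left(t + \frac{5 \left(4 + 4\right)}{4 \left(5 + 4\right)}\right) = 2 \left(t + 5 \cdot \frac{1}{4} \cdot \frac{1}{9} \cdot 8\right) = 2 \left(t + \frac{10}{9}\right) = 2 \left(\frac{10}{9} + t\right) = \frac{20}{9} + 2 t$)
$4 h{\left(-6 \right)} + 49 = 4 \left(\frac{20}{9} + 2 \left(-6\right)\right) + 49 = 4 \left(\frac{20}{9} - 12\right) + 49 = 4 \left(- \frac{88}{9}\right) + 49 = - \frac{352}{9} + 49 = \frac{89}{9}$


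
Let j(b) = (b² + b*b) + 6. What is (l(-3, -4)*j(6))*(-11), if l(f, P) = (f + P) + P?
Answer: 9438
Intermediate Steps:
j(b) = 6 + 2*b² (j(b) = (b² + b²) + 6 = 2*b² + 6 = 6 + 2*b²)
l(f, P) = f + 2*P (l(f, P) = (P + f) + P = f + 2*P)
(l(-3, -4)*j(6))*(-11) = ((-3 + 2*(-4))*(6 + 2*6²))*(-11) = ((-3 - 8)*(6 + 2*36))*(-11) = -11*(6 + 72)*(-11) = -11*78*(-11) = -858*(-11) = 9438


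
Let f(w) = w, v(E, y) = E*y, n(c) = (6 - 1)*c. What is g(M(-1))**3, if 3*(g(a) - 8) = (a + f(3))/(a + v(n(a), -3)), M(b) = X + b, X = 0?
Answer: 4826809/9261 ≈ 521.20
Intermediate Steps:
n(c) = 5*c
M(b) = b (M(b) = 0 + b = b)
g(a) = 8 - (3 + a)/(42*a) (g(a) = 8 + ((a + 3)/(a + (5*a)*(-3)))/3 = 8 + ((3 + a)/(a - 15*a))/3 = 8 + ((3 + a)/((-14*a)))/3 = 8 + ((3 + a)*(-1/(14*a)))/3 = 8 + (-(3 + a)/(14*a))/3 = 8 - (3 + a)/(42*a))
g(M(-1))**3 = ((1/42)*(-3 + 335*(-1))/(-1))**3 = ((1/42)*(-1)*(-3 - 335))**3 = ((1/42)*(-1)*(-338))**3 = (169/21)**3 = 4826809/9261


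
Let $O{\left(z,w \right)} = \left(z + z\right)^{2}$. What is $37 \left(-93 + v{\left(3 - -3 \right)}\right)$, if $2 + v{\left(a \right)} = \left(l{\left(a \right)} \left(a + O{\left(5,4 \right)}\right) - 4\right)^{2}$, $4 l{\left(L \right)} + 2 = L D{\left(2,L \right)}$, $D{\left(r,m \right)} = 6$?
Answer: $29767018$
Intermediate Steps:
$O{\left(z,w \right)} = 4 z^{2}$ ($O{\left(z,w \right)} = \left(2 z\right)^{2} = 4 z^{2}$)
$l{\left(L \right)} = - \frac{1}{2} + \frac{3 L}{2}$ ($l{\left(L \right)} = - \frac{1}{2} + \frac{L 6}{4} = - \frac{1}{2} + \frac{6 L}{4} = - \frac{1}{2} + \frac{3 L}{2}$)
$v{\left(a \right)} = -2 + \left(-4 + \left(100 + a\right) \left(- \frac{1}{2} + \frac{3 a}{2}\right)\right)^{2}$ ($v{\left(a \right)} = -2 + \left(\left(- \frac{1}{2} + \frac{3 a}{2}\right) \left(a + 4 \cdot 5^{2}\right) - 4\right)^{2} = -2 + \left(\left(- \frac{1}{2} + \frac{3 a}{2}\right) \left(a + 4 \cdot 25\right) - 4\right)^{2} = -2 + \left(\left(- \frac{1}{2} + \frac{3 a}{2}\right) \left(a + 100\right) - 4\right)^{2} = -2 + \left(\left(- \frac{1}{2} + \frac{3 a}{2}\right) \left(100 + a\right) - 4\right)^{2} = -2 + \left(\left(100 + a\right) \left(- \frac{1}{2} + \frac{3 a}{2}\right) - 4\right)^{2} = -2 + \left(-4 + \left(100 + a\right) \left(- \frac{1}{2} + \frac{3 a}{2}\right)\right)^{2}$)
$37 \left(-93 + v{\left(3 - -3 \right)}\right) = 37 \left(-93 - \left(2 - \frac{\left(-108 + 3 \left(3 - -3\right)^{2} + 299 \left(3 - -3\right)\right)^{2}}{4}\right)\right) = 37 \left(-93 - \left(2 - \frac{\left(-108 + 3 \left(3 + 3\right)^{2} + 299 \left(3 + 3\right)\right)^{2}}{4}\right)\right) = 37 \left(-93 - \left(2 - \frac{\left(-108 + 3 \cdot 6^{2} + 299 \cdot 6\right)^{2}}{4}\right)\right) = 37 \left(-93 - \left(2 - \frac{\left(-108 + 3 \cdot 36 + 1794\right)^{2}}{4}\right)\right) = 37 \left(-93 - \left(2 - \frac{\left(-108 + 108 + 1794\right)^{2}}{4}\right)\right) = 37 \left(-93 - \left(2 - \frac{1794^{2}}{4}\right)\right) = 37 \left(-93 + \left(-2 + \frac{1}{4} \cdot 3218436\right)\right) = 37 \left(-93 + \left(-2 + 804609\right)\right) = 37 \left(-93 + 804607\right) = 37 \cdot 804514 = 29767018$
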